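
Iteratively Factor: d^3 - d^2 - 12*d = (d + 3)*(d^2 - 4*d) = d*(d + 3)*(d - 4)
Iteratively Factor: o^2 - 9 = (o + 3)*(o - 3)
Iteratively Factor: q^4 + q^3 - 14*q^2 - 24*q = (q - 4)*(q^3 + 5*q^2 + 6*q) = (q - 4)*(q + 2)*(q^2 + 3*q) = q*(q - 4)*(q + 2)*(q + 3)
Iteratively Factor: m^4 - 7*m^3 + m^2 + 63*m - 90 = (m - 3)*(m^3 - 4*m^2 - 11*m + 30) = (m - 3)*(m + 3)*(m^2 - 7*m + 10) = (m - 3)*(m - 2)*(m + 3)*(m - 5)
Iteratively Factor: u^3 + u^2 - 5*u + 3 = (u - 1)*(u^2 + 2*u - 3) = (u - 1)*(u + 3)*(u - 1)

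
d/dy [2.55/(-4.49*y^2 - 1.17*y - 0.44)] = (22.899*y + 2.9835)/(4.49*y^2 + 1.17*y + 0.44)^2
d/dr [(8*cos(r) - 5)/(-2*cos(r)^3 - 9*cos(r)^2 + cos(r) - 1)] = 4*(66*cos(r) - 21*cos(2*r) - 8*cos(3*r) - 18)*sin(r)/(cos(r) + 9*cos(2*r) + cos(3*r) + 11)^2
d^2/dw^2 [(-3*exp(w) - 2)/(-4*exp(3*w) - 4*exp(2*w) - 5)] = (192*exp(6*w) + 432*exp(5*w) + 400*exp(4*w) - 652*exp(3*w) - 720*exp(2*w) - 160*exp(w) + 75)*exp(w)/(64*exp(9*w) + 192*exp(8*w) + 192*exp(7*w) + 304*exp(6*w) + 480*exp(5*w) + 240*exp(4*w) + 300*exp(3*w) + 300*exp(2*w) + 125)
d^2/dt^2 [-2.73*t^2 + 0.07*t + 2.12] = -5.46000000000000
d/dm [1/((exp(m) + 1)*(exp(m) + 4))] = (-2*exp(m) - 5)*exp(m)/(exp(4*m) + 10*exp(3*m) + 33*exp(2*m) + 40*exp(m) + 16)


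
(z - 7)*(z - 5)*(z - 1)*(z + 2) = z^4 - 11*z^3 + 21*z^2 + 59*z - 70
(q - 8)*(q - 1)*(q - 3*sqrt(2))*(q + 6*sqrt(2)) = q^4 - 9*q^3 + 3*sqrt(2)*q^3 - 27*sqrt(2)*q^2 - 28*q^2 + 24*sqrt(2)*q + 324*q - 288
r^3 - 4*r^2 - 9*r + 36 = (r - 4)*(r - 3)*(r + 3)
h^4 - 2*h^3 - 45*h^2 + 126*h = h*(h - 6)*(h - 3)*(h + 7)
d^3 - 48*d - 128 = (d - 8)*(d + 4)^2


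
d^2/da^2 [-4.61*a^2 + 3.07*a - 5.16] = -9.22000000000000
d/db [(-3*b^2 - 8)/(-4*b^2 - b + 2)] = (3*b^2 - 76*b - 8)/(16*b^4 + 8*b^3 - 15*b^2 - 4*b + 4)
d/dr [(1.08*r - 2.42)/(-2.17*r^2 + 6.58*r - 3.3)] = (2.3436*r^2 - 10.5028*r + 12.3596)/(4.7089*r^4 - 28.5572*r^3 + 57.6184*r^2 - 43.428*r + 10.89)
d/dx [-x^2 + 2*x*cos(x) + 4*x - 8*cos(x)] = -2*x*sin(x) - 2*x + 8*sin(x) + 2*cos(x) + 4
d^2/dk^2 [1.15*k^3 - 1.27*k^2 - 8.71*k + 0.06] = 6.9*k - 2.54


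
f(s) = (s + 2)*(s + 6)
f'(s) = 2*s + 8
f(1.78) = 29.41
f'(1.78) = 11.56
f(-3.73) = -3.93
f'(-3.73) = 0.54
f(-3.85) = -3.98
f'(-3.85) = 0.30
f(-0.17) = 10.67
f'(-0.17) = 7.66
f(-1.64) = 1.57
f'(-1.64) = 4.72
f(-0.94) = 5.36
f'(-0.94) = 6.12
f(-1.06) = 4.64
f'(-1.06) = 5.88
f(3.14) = 46.98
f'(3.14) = 14.28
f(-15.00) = 117.00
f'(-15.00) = -22.00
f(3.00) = 45.00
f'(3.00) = 14.00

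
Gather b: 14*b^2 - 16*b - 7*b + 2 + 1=14*b^2 - 23*b + 3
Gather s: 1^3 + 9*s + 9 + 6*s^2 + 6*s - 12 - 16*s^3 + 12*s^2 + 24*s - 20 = -16*s^3 + 18*s^2 + 39*s - 22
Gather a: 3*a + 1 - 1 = 3*a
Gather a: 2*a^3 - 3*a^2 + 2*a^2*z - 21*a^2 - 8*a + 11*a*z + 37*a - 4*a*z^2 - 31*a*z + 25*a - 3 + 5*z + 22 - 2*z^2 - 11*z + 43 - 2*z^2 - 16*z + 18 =2*a^3 + a^2*(2*z - 24) + a*(-4*z^2 - 20*z + 54) - 4*z^2 - 22*z + 80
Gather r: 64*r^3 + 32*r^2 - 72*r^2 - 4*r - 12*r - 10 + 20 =64*r^3 - 40*r^2 - 16*r + 10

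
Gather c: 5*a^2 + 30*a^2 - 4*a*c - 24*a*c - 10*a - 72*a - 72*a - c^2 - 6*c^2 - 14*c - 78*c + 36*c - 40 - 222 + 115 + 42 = 35*a^2 - 154*a - 7*c^2 + c*(-28*a - 56) - 105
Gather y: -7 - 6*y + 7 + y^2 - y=y^2 - 7*y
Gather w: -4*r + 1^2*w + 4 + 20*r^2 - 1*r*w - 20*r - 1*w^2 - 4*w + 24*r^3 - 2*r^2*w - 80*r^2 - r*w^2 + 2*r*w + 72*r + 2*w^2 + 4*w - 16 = 24*r^3 - 60*r^2 + 48*r + w^2*(1 - r) + w*(-2*r^2 + r + 1) - 12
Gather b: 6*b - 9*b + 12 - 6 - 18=-3*b - 12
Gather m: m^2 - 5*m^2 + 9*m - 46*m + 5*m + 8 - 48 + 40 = -4*m^2 - 32*m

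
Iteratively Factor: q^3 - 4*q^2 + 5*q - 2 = (q - 2)*(q^2 - 2*q + 1) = (q - 2)*(q - 1)*(q - 1)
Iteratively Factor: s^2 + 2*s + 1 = (s + 1)*(s + 1)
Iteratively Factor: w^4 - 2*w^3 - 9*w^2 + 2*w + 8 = (w - 4)*(w^3 + 2*w^2 - w - 2) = (w - 4)*(w - 1)*(w^2 + 3*w + 2) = (w - 4)*(w - 1)*(w + 1)*(w + 2)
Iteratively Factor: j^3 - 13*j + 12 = (j - 1)*(j^2 + j - 12) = (j - 3)*(j - 1)*(j + 4)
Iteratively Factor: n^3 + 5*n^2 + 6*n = (n)*(n^2 + 5*n + 6) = n*(n + 3)*(n + 2)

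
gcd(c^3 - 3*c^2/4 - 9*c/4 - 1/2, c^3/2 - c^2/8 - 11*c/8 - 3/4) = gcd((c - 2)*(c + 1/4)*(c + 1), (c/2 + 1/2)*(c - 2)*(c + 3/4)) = c^2 - c - 2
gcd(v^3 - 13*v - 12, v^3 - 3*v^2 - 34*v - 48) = v + 3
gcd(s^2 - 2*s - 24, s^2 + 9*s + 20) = s + 4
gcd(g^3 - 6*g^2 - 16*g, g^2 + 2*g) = g^2 + 2*g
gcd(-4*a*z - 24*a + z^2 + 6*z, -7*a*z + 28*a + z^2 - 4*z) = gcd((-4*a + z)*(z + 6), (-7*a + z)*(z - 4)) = 1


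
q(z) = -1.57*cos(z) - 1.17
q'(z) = 1.57*sin(z)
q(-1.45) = -1.36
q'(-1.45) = -1.56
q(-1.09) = -1.90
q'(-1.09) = -1.39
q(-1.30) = -1.59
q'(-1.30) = -1.51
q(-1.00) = -2.02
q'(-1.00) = -1.32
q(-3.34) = 0.37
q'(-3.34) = 0.31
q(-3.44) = 0.33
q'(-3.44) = 0.46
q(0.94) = -2.10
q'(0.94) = 1.27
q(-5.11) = -1.78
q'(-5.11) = 1.45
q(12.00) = -2.49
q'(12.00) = -0.84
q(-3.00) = 0.38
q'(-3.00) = -0.22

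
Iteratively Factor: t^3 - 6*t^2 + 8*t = (t - 4)*(t^2 - 2*t) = (t - 4)*(t - 2)*(t)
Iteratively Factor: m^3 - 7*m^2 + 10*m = (m)*(m^2 - 7*m + 10) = m*(m - 2)*(m - 5)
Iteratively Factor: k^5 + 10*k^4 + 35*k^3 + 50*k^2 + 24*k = (k)*(k^4 + 10*k^3 + 35*k^2 + 50*k + 24) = k*(k + 1)*(k^3 + 9*k^2 + 26*k + 24) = k*(k + 1)*(k + 2)*(k^2 + 7*k + 12) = k*(k + 1)*(k + 2)*(k + 4)*(k + 3)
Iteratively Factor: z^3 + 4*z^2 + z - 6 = (z + 3)*(z^2 + z - 2) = (z + 2)*(z + 3)*(z - 1)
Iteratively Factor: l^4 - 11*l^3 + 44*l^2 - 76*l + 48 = (l - 2)*(l^3 - 9*l^2 + 26*l - 24) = (l - 2)^2*(l^2 - 7*l + 12) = (l - 4)*(l - 2)^2*(l - 3)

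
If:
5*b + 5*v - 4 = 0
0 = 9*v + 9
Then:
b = 9/5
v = -1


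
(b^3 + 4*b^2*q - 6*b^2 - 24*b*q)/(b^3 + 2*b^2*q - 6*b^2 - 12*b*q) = (b + 4*q)/(b + 2*q)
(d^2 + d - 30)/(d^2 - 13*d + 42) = (d^2 + d - 30)/(d^2 - 13*d + 42)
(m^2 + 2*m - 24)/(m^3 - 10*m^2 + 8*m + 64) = (m + 6)/(m^2 - 6*m - 16)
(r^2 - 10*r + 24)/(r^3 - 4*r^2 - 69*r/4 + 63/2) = 4*(r - 4)/(4*r^2 + 8*r - 21)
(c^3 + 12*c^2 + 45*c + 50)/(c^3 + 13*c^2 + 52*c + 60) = (c + 5)/(c + 6)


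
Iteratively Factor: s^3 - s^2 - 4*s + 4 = (s + 2)*(s^2 - 3*s + 2) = (s - 1)*(s + 2)*(s - 2)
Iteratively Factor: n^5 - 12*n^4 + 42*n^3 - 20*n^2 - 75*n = (n + 1)*(n^4 - 13*n^3 + 55*n^2 - 75*n) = n*(n + 1)*(n^3 - 13*n^2 + 55*n - 75) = n*(n - 5)*(n + 1)*(n^2 - 8*n + 15) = n*(n - 5)*(n - 3)*(n + 1)*(n - 5)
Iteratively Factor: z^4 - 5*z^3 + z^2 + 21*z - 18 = (z - 3)*(z^3 - 2*z^2 - 5*z + 6) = (z - 3)*(z - 1)*(z^2 - z - 6) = (z - 3)*(z - 1)*(z + 2)*(z - 3)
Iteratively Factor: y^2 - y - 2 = (y + 1)*(y - 2)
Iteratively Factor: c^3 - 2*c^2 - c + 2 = (c - 2)*(c^2 - 1) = (c - 2)*(c - 1)*(c + 1)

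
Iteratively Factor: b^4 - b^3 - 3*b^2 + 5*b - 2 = (b + 2)*(b^3 - 3*b^2 + 3*b - 1) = (b - 1)*(b + 2)*(b^2 - 2*b + 1) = (b - 1)^2*(b + 2)*(b - 1)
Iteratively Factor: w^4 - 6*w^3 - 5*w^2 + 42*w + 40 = (w - 5)*(w^3 - w^2 - 10*w - 8) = (w - 5)*(w + 2)*(w^2 - 3*w - 4) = (w - 5)*(w - 4)*(w + 2)*(w + 1)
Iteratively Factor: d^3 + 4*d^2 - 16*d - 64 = (d + 4)*(d^2 - 16) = (d - 4)*(d + 4)*(d + 4)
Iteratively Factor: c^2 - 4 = (c - 2)*(c + 2)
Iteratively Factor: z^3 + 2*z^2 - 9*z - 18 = (z + 2)*(z^2 - 9) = (z - 3)*(z + 2)*(z + 3)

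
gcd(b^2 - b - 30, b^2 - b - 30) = b^2 - b - 30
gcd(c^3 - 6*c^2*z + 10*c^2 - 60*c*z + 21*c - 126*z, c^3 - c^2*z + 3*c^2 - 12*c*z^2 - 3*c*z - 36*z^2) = c + 3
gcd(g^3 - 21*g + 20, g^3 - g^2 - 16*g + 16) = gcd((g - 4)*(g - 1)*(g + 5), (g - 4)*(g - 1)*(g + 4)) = g^2 - 5*g + 4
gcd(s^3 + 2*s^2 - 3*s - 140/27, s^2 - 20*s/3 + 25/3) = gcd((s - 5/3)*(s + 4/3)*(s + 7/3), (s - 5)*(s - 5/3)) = s - 5/3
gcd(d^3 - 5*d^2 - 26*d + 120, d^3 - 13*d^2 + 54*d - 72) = d^2 - 10*d + 24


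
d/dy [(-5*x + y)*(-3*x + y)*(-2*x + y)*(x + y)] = x^3 + 42*x^2*y - 27*x*y^2 + 4*y^3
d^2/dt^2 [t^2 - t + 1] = 2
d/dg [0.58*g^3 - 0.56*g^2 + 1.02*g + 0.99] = 1.74*g^2 - 1.12*g + 1.02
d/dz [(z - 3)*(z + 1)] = 2*z - 2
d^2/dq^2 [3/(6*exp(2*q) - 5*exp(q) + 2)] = 3*((5 - 24*exp(q))*(6*exp(2*q) - 5*exp(q) + 2) + 2*(12*exp(q) - 5)^2*exp(q))*exp(q)/(6*exp(2*q) - 5*exp(q) + 2)^3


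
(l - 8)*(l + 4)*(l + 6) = l^3 + 2*l^2 - 56*l - 192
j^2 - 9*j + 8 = (j - 8)*(j - 1)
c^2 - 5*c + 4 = (c - 4)*(c - 1)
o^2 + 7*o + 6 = (o + 1)*(o + 6)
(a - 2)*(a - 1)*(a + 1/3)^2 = a^4 - 7*a^3/3 + a^2/9 + a + 2/9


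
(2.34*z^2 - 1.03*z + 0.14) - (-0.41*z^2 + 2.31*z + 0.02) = 2.75*z^2 - 3.34*z + 0.12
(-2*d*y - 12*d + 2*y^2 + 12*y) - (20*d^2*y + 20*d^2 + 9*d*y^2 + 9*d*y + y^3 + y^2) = -20*d^2*y - 20*d^2 - 9*d*y^2 - 11*d*y - 12*d - y^3 + y^2 + 12*y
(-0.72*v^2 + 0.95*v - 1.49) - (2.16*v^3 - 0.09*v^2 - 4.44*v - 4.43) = -2.16*v^3 - 0.63*v^2 + 5.39*v + 2.94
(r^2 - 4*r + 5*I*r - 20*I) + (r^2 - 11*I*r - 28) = 2*r^2 - 4*r - 6*I*r - 28 - 20*I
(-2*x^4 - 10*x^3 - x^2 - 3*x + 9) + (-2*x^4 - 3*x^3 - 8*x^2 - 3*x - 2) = -4*x^4 - 13*x^3 - 9*x^2 - 6*x + 7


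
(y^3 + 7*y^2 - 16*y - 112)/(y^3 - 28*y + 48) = (y^2 + 11*y + 28)/(y^2 + 4*y - 12)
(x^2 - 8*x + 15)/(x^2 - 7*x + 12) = (x - 5)/(x - 4)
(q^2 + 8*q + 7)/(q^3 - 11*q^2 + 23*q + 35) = (q + 7)/(q^2 - 12*q + 35)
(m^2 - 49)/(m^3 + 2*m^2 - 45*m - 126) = (m + 7)/(m^2 + 9*m + 18)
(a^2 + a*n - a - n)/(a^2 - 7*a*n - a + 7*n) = (a + n)/(a - 7*n)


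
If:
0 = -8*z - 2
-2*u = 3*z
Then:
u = 3/8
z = -1/4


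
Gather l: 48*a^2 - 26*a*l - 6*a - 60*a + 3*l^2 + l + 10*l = 48*a^2 - 66*a + 3*l^2 + l*(11 - 26*a)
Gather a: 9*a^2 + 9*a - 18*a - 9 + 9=9*a^2 - 9*a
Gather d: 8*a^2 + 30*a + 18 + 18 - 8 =8*a^2 + 30*a + 28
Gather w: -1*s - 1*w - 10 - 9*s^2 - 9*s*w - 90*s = -9*s^2 - 91*s + w*(-9*s - 1) - 10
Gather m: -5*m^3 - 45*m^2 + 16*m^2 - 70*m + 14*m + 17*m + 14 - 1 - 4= -5*m^3 - 29*m^2 - 39*m + 9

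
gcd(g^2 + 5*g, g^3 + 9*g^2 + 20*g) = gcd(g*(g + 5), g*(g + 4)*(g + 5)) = g^2 + 5*g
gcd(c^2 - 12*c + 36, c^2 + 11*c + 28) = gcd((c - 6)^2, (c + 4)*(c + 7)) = 1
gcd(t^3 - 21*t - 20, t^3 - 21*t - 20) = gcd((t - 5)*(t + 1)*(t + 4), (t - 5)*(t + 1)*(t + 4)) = t^3 - 21*t - 20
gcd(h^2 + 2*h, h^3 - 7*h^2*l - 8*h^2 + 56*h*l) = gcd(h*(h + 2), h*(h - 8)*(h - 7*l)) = h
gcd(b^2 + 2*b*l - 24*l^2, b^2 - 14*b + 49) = 1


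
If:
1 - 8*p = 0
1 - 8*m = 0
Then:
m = 1/8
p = 1/8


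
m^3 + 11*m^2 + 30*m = m*(m + 5)*(m + 6)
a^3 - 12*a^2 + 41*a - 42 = (a - 7)*(a - 3)*(a - 2)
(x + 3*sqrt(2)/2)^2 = x^2 + 3*sqrt(2)*x + 9/2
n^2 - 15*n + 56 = (n - 8)*(n - 7)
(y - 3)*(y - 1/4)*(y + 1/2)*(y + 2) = y^4 - 3*y^3/4 - 51*y^2/8 - 11*y/8 + 3/4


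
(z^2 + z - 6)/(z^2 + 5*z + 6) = (z - 2)/(z + 2)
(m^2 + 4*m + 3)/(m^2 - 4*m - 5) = (m + 3)/(m - 5)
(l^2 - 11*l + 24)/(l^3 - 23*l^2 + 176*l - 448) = (l - 3)/(l^2 - 15*l + 56)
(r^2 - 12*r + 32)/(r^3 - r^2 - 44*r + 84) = (r^2 - 12*r + 32)/(r^3 - r^2 - 44*r + 84)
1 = 1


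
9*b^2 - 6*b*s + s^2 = (-3*b + s)^2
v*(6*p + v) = 6*p*v + v^2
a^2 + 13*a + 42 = (a + 6)*(a + 7)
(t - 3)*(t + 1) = t^2 - 2*t - 3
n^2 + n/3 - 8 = (n - 8/3)*(n + 3)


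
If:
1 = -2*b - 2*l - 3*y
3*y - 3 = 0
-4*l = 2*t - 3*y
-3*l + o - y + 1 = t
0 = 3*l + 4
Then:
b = -2/3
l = -4/3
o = 1/6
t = 25/6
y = 1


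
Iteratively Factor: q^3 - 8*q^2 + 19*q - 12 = (q - 1)*(q^2 - 7*q + 12) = (q - 3)*(q - 1)*(q - 4)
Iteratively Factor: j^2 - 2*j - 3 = (j + 1)*(j - 3)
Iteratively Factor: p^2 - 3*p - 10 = (p - 5)*(p + 2)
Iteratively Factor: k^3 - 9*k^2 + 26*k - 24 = (k - 4)*(k^2 - 5*k + 6) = (k - 4)*(k - 2)*(k - 3)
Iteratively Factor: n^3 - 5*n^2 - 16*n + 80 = (n + 4)*(n^2 - 9*n + 20) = (n - 4)*(n + 4)*(n - 5)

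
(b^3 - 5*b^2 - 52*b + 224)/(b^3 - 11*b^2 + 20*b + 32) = (b + 7)/(b + 1)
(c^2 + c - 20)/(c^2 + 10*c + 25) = (c - 4)/(c + 5)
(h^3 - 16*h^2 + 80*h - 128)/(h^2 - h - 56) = (h^2 - 8*h + 16)/(h + 7)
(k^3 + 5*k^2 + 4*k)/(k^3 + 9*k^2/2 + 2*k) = 2*(k + 1)/(2*k + 1)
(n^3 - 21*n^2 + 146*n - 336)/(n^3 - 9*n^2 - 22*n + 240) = (n - 7)/(n + 5)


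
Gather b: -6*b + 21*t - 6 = -6*b + 21*t - 6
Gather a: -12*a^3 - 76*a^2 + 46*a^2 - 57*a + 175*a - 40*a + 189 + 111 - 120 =-12*a^3 - 30*a^2 + 78*a + 180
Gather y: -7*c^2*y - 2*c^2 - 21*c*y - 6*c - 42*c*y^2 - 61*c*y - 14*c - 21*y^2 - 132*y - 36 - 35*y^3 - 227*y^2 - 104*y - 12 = -2*c^2 - 20*c - 35*y^3 + y^2*(-42*c - 248) + y*(-7*c^2 - 82*c - 236) - 48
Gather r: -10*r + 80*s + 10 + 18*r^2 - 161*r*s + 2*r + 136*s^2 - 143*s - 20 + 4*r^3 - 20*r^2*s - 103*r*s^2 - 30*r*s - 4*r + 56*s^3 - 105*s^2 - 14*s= 4*r^3 + r^2*(18 - 20*s) + r*(-103*s^2 - 191*s - 12) + 56*s^3 + 31*s^2 - 77*s - 10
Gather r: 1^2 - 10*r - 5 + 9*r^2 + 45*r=9*r^2 + 35*r - 4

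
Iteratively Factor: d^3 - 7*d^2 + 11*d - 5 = (d - 1)*(d^2 - 6*d + 5) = (d - 1)^2*(d - 5)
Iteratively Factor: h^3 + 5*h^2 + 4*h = (h + 4)*(h^2 + h) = h*(h + 4)*(h + 1)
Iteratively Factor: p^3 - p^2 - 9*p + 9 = (p - 3)*(p^2 + 2*p - 3) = (p - 3)*(p - 1)*(p + 3)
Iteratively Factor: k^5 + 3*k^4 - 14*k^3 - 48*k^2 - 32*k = (k + 4)*(k^4 - k^3 - 10*k^2 - 8*k) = (k + 2)*(k + 4)*(k^3 - 3*k^2 - 4*k) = k*(k + 2)*(k + 4)*(k^2 - 3*k - 4) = k*(k - 4)*(k + 2)*(k + 4)*(k + 1)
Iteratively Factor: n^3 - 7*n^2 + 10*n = (n - 5)*(n^2 - 2*n) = (n - 5)*(n - 2)*(n)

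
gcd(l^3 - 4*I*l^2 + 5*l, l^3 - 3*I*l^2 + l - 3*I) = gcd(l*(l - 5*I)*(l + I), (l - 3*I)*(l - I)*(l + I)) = l + I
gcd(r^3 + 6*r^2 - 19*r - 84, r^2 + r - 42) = r + 7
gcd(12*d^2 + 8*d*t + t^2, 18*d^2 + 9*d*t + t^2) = 6*d + t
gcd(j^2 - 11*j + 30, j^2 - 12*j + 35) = j - 5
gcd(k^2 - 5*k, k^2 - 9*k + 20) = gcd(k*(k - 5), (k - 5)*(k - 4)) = k - 5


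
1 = 1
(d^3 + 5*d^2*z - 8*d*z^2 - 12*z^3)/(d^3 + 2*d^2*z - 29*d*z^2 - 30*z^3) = (-d + 2*z)/(-d + 5*z)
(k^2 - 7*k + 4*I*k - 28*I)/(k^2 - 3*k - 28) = (k + 4*I)/(k + 4)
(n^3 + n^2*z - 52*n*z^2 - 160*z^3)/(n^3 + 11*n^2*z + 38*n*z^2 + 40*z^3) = (n - 8*z)/(n + 2*z)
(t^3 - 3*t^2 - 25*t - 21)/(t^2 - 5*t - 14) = (t^2 + 4*t + 3)/(t + 2)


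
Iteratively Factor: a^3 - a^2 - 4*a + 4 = (a + 2)*(a^2 - 3*a + 2) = (a - 1)*(a + 2)*(a - 2)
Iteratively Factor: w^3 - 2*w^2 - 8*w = (w + 2)*(w^2 - 4*w) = (w - 4)*(w + 2)*(w)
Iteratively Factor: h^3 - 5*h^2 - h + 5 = (h - 5)*(h^2 - 1) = (h - 5)*(h + 1)*(h - 1)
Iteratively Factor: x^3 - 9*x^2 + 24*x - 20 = (x - 5)*(x^2 - 4*x + 4) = (x - 5)*(x - 2)*(x - 2)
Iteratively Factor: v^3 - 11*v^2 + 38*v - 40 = (v - 2)*(v^2 - 9*v + 20) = (v - 4)*(v - 2)*(v - 5)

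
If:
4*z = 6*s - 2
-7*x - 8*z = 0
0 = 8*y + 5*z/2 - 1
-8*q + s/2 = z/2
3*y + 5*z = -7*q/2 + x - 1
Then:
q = 737/27592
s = 501/3449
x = 1112/3449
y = 11763/55184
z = -973/3449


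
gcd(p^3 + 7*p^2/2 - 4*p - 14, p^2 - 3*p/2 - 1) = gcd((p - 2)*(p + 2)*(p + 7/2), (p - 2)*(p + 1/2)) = p - 2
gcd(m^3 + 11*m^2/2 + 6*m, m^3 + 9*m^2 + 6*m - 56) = m + 4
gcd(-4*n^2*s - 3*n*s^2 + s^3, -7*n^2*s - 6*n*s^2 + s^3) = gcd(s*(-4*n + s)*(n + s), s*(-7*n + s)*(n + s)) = n*s + s^2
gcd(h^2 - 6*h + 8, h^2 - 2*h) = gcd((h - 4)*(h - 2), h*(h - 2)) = h - 2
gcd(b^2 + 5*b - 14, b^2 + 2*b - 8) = b - 2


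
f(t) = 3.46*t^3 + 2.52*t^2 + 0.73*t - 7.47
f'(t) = 10.38*t^2 + 5.04*t + 0.73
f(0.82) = -3.27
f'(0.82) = 11.84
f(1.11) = 1.18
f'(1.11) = 19.11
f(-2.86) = -69.89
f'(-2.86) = 71.22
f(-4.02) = -194.46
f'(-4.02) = 148.21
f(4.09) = 274.40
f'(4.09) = 194.98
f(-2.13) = -31.03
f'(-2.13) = 37.09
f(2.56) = 68.96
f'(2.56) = 81.66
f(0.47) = -6.21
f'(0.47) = 5.39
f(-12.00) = -5632.23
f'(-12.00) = 1434.97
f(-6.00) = -668.49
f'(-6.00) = 344.17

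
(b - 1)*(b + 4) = b^2 + 3*b - 4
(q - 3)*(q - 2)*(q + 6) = q^3 + q^2 - 24*q + 36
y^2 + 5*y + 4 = (y + 1)*(y + 4)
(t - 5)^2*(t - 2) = t^3 - 12*t^2 + 45*t - 50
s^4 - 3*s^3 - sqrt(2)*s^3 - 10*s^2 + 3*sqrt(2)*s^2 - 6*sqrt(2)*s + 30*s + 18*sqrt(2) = (s - 3)*(s - 3*sqrt(2))*(s + sqrt(2))^2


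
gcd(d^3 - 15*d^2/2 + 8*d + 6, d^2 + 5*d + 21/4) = 1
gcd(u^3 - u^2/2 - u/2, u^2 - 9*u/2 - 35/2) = 1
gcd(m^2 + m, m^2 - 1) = m + 1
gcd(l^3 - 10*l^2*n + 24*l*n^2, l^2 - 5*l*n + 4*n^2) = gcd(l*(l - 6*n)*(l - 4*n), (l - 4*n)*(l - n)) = l - 4*n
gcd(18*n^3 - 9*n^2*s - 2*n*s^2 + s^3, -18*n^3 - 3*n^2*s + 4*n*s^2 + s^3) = -6*n^2 + n*s + s^2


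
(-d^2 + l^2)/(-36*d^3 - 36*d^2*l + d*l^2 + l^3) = (d - l)/(36*d^2 - l^2)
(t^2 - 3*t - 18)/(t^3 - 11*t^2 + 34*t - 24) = (t + 3)/(t^2 - 5*t + 4)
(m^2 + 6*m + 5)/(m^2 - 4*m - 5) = (m + 5)/(m - 5)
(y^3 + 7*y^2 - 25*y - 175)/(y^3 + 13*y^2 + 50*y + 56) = (y^2 - 25)/(y^2 + 6*y + 8)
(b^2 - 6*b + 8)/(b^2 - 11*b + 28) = (b - 2)/(b - 7)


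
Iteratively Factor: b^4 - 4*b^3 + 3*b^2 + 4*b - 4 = (b - 2)*(b^3 - 2*b^2 - b + 2) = (b - 2)*(b + 1)*(b^2 - 3*b + 2) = (b - 2)^2*(b + 1)*(b - 1)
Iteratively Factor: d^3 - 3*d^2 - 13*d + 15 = (d - 1)*(d^2 - 2*d - 15) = (d - 5)*(d - 1)*(d + 3)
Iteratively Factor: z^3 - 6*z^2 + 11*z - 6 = (z - 2)*(z^2 - 4*z + 3) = (z - 2)*(z - 1)*(z - 3)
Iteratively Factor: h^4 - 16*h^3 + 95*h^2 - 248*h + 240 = (h - 4)*(h^3 - 12*h^2 + 47*h - 60) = (h - 5)*(h - 4)*(h^2 - 7*h + 12) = (h - 5)*(h - 4)^2*(h - 3)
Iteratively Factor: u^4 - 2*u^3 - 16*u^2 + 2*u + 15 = (u + 3)*(u^3 - 5*u^2 - u + 5) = (u - 5)*(u + 3)*(u^2 - 1) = (u - 5)*(u - 1)*(u + 3)*(u + 1)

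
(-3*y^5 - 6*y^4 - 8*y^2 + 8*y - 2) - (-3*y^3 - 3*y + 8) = -3*y^5 - 6*y^4 + 3*y^3 - 8*y^2 + 11*y - 10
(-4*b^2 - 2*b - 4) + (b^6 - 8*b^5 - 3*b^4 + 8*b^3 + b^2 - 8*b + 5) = b^6 - 8*b^5 - 3*b^4 + 8*b^3 - 3*b^2 - 10*b + 1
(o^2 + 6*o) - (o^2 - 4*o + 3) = 10*o - 3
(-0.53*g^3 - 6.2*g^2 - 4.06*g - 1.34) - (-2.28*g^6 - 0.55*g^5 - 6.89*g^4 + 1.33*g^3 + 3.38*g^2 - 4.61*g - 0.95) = 2.28*g^6 + 0.55*g^5 + 6.89*g^4 - 1.86*g^3 - 9.58*g^2 + 0.550000000000001*g - 0.39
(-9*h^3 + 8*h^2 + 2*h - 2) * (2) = -18*h^3 + 16*h^2 + 4*h - 4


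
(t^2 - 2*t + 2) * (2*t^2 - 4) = 2*t^4 - 4*t^3 + 8*t - 8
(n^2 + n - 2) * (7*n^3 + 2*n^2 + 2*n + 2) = 7*n^5 + 9*n^4 - 10*n^3 - 2*n - 4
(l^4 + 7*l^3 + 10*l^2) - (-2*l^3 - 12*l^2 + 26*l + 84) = l^4 + 9*l^3 + 22*l^2 - 26*l - 84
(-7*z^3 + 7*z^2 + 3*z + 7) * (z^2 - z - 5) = -7*z^5 + 14*z^4 + 31*z^3 - 31*z^2 - 22*z - 35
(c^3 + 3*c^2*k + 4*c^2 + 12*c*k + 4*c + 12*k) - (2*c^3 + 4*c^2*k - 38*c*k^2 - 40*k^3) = -c^3 - c^2*k + 4*c^2 + 38*c*k^2 + 12*c*k + 4*c + 40*k^3 + 12*k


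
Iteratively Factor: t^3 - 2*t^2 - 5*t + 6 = (t - 3)*(t^2 + t - 2) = (t - 3)*(t - 1)*(t + 2)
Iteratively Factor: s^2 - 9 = (s + 3)*(s - 3)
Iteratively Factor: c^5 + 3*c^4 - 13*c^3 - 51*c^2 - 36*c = (c + 3)*(c^4 - 13*c^2 - 12*c) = (c - 4)*(c + 3)*(c^3 + 4*c^2 + 3*c) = c*(c - 4)*(c + 3)*(c^2 + 4*c + 3) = c*(c - 4)*(c + 1)*(c + 3)*(c + 3)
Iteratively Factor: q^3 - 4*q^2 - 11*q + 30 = (q - 2)*(q^2 - 2*q - 15) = (q - 5)*(q - 2)*(q + 3)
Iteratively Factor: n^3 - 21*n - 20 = (n + 4)*(n^2 - 4*n - 5) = (n + 1)*(n + 4)*(n - 5)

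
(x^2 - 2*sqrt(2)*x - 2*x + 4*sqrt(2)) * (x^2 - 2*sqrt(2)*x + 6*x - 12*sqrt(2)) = x^4 - 4*sqrt(2)*x^3 + 4*x^3 - 16*sqrt(2)*x^2 - 4*x^2 + 32*x + 48*sqrt(2)*x - 96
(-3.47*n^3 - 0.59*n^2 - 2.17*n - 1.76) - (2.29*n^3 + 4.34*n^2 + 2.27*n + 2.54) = -5.76*n^3 - 4.93*n^2 - 4.44*n - 4.3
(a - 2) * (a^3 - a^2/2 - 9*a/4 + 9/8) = a^4 - 5*a^3/2 - 5*a^2/4 + 45*a/8 - 9/4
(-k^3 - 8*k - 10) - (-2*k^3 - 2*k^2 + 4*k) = k^3 + 2*k^2 - 12*k - 10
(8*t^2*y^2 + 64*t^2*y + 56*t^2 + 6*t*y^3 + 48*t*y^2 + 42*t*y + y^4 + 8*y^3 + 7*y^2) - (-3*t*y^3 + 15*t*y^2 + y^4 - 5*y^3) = 8*t^2*y^2 + 64*t^2*y + 56*t^2 + 9*t*y^3 + 33*t*y^2 + 42*t*y + 13*y^3 + 7*y^2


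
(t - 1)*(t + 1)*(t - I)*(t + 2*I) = t^4 + I*t^3 + t^2 - I*t - 2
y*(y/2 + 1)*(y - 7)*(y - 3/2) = y^4/2 - 13*y^3/4 - 13*y^2/4 + 21*y/2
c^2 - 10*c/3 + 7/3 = (c - 7/3)*(c - 1)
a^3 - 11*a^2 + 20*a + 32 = (a - 8)*(a - 4)*(a + 1)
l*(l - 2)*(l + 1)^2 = l^4 - 3*l^2 - 2*l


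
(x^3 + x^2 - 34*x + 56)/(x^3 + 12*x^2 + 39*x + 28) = (x^2 - 6*x + 8)/(x^2 + 5*x + 4)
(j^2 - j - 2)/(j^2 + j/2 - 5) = 2*(j + 1)/(2*j + 5)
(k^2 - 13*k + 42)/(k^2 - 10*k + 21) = (k - 6)/(k - 3)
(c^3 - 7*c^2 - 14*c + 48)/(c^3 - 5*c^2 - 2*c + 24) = (c^3 - 7*c^2 - 14*c + 48)/(c^3 - 5*c^2 - 2*c + 24)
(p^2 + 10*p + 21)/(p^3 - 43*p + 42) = (p + 3)/(p^2 - 7*p + 6)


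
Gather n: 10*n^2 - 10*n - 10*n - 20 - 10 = 10*n^2 - 20*n - 30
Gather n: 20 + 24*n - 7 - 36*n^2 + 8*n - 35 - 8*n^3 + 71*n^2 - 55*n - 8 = -8*n^3 + 35*n^2 - 23*n - 30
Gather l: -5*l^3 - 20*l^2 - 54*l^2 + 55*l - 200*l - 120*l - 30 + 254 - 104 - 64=-5*l^3 - 74*l^2 - 265*l + 56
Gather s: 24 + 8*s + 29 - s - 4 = 7*s + 49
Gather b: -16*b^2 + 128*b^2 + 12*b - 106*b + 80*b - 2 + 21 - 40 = 112*b^2 - 14*b - 21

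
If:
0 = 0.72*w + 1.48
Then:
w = -2.06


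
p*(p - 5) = p^2 - 5*p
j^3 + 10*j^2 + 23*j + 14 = (j + 1)*(j + 2)*(j + 7)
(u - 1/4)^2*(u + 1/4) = u^3 - u^2/4 - u/16 + 1/64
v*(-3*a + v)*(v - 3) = -3*a*v^2 + 9*a*v + v^3 - 3*v^2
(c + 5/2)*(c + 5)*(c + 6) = c^3 + 27*c^2/2 + 115*c/2 + 75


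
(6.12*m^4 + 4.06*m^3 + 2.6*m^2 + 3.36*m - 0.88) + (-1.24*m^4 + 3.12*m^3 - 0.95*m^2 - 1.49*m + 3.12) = 4.88*m^4 + 7.18*m^3 + 1.65*m^2 + 1.87*m + 2.24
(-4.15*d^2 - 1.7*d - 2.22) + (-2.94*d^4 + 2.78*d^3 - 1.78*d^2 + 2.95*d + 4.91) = -2.94*d^4 + 2.78*d^3 - 5.93*d^2 + 1.25*d + 2.69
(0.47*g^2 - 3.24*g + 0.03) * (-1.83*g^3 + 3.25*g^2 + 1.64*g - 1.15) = -0.8601*g^5 + 7.4567*g^4 - 9.8141*g^3 - 5.7566*g^2 + 3.7752*g - 0.0345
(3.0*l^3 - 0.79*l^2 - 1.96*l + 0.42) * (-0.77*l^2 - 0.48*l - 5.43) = -2.31*l^5 - 0.8317*l^4 - 14.4016*l^3 + 4.9071*l^2 + 10.4412*l - 2.2806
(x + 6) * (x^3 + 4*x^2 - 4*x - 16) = x^4 + 10*x^3 + 20*x^2 - 40*x - 96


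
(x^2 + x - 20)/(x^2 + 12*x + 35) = (x - 4)/(x + 7)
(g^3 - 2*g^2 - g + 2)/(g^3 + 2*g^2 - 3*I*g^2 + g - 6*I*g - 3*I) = (g^2 - 3*g + 2)/(g^2 + g*(1 - 3*I) - 3*I)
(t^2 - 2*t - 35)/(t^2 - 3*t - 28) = (t + 5)/(t + 4)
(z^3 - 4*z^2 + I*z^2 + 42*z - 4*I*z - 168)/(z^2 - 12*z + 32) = (z^2 + I*z + 42)/(z - 8)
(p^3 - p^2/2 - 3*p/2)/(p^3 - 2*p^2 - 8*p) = (-2*p^2 + p + 3)/(2*(-p^2 + 2*p + 8))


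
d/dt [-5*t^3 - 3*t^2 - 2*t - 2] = -15*t^2 - 6*t - 2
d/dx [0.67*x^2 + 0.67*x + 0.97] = 1.34*x + 0.67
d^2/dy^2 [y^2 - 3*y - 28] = 2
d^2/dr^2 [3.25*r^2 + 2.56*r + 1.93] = 6.50000000000000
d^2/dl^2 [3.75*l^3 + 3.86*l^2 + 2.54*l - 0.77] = 22.5*l + 7.72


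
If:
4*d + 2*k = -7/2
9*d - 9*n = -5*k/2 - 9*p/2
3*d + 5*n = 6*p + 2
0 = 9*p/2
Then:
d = 319/376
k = -162/47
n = -41/376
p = 0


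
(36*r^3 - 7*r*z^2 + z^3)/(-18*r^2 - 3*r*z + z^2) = (-6*r^2 - r*z + z^2)/(3*r + z)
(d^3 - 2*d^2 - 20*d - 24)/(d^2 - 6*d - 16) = (d^2 - 4*d - 12)/(d - 8)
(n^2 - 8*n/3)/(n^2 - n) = (n - 8/3)/(n - 1)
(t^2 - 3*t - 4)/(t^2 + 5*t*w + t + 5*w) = (t - 4)/(t + 5*w)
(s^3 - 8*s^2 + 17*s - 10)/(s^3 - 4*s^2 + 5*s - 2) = (s - 5)/(s - 1)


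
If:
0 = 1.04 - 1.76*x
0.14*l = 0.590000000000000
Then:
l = 4.21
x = 0.59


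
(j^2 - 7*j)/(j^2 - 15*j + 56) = j/(j - 8)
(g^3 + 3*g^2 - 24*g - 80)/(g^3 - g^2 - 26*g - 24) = (g^2 - g - 20)/(g^2 - 5*g - 6)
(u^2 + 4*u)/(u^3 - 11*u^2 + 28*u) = (u + 4)/(u^2 - 11*u + 28)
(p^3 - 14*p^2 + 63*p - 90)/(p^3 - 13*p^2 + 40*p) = (p^2 - 9*p + 18)/(p*(p - 8))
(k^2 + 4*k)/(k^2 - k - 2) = k*(k + 4)/(k^2 - k - 2)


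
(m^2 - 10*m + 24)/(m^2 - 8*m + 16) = (m - 6)/(m - 4)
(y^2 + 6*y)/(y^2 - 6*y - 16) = y*(y + 6)/(y^2 - 6*y - 16)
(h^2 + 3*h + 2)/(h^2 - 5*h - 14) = (h + 1)/(h - 7)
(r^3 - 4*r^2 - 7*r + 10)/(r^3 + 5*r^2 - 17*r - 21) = (r^3 - 4*r^2 - 7*r + 10)/(r^3 + 5*r^2 - 17*r - 21)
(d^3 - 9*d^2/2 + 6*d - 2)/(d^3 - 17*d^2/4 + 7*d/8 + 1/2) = 4*(d^2 - 4*d + 4)/(4*d^2 - 15*d - 4)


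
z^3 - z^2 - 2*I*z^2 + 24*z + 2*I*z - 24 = (z - 1)*(z - 6*I)*(z + 4*I)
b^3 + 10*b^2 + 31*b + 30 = (b + 2)*(b + 3)*(b + 5)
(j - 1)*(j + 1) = j^2 - 1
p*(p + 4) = p^2 + 4*p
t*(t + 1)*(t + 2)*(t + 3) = t^4 + 6*t^3 + 11*t^2 + 6*t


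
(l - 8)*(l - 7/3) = l^2 - 31*l/3 + 56/3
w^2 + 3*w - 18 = (w - 3)*(w + 6)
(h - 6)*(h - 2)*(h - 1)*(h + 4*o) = h^4 + 4*h^3*o - 9*h^3 - 36*h^2*o + 20*h^2 + 80*h*o - 12*h - 48*o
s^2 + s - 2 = (s - 1)*(s + 2)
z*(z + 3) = z^2 + 3*z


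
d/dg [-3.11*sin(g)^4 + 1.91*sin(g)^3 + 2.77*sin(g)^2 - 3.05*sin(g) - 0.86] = (-12.44*sin(g)^3 + 5.73*sin(g)^2 + 5.54*sin(g) - 3.05)*cos(g)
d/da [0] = 0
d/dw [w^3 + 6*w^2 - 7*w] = 3*w^2 + 12*w - 7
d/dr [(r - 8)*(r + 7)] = 2*r - 1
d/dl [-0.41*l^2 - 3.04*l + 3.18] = -0.82*l - 3.04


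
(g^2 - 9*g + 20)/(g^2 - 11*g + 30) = (g - 4)/(g - 6)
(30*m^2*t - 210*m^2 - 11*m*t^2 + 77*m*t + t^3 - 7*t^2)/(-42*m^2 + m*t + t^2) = (-5*m*t + 35*m + t^2 - 7*t)/(7*m + t)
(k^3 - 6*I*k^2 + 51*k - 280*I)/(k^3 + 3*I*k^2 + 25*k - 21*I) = (k^2 - 13*I*k - 40)/(k^2 - 4*I*k - 3)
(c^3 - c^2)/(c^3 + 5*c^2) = (c - 1)/(c + 5)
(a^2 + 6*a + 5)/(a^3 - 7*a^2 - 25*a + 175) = (a + 1)/(a^2 - 12*a + 35)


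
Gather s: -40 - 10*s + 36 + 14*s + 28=4*s + 24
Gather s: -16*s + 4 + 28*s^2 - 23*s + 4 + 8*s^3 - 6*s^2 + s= 8*s^3 + 22*s^2 - 38*s + 8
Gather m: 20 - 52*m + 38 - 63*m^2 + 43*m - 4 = -63*m^2 - 9*m + 54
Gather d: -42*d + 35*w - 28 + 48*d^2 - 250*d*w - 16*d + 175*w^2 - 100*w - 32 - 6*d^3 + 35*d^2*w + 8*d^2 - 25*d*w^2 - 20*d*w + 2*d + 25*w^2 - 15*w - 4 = -6*d^3 + d^2*(35*w + 56) + d*(-25*w^2 - 270*w - 56) + 200*w^2 - 80*w - 64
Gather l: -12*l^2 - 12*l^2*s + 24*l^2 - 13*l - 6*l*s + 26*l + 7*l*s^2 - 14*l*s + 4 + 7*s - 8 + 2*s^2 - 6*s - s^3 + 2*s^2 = l^2*(12 - 12*s) + l*(7*s^2 - 20*s + 13) - s^3 + 4*s^2 + s - 4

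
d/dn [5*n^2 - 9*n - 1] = 10*n - 9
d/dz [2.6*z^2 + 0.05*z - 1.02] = 5.2*z + 0.05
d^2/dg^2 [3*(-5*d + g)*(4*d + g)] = 6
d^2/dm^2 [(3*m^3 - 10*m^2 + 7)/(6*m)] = 1 + 7/(3*m^3)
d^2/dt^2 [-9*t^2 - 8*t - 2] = -18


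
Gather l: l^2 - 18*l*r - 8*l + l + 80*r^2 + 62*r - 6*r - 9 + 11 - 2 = l^2 + l*(-18*r - 7) + 80*r^2 + 56*r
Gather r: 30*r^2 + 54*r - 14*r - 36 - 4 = 30*r^2 + 40*r - 40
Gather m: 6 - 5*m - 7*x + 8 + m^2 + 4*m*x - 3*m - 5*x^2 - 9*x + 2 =m^2 + m*(4*x - 8) - 5*x^2 - 16*x + 16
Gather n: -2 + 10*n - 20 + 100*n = 110*n - 22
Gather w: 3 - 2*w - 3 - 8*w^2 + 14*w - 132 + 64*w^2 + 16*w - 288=56*w^2 + 28*w - 420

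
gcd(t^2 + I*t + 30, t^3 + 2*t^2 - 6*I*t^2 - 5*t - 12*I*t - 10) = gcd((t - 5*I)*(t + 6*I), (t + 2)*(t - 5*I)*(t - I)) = t - 5*I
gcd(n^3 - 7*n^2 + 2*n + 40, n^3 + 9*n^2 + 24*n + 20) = n + 2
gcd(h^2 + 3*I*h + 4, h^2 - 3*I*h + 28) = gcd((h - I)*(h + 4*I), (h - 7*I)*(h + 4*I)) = h + 4*I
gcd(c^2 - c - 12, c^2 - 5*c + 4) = c - 4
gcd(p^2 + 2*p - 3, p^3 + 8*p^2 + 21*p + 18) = p + 3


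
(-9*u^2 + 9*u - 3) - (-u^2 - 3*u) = -8*u^2 + 12*u - 3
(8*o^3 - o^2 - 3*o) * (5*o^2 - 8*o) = 40*o^5 - 69*o^4 - 7*o^3 + 24*o^2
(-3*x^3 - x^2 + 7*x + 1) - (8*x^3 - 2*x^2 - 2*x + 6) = -11*x^3 + x^2 + 9*x - 5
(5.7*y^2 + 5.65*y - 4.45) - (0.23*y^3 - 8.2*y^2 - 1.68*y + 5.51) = -0.23*y^3 + 13.9*y^2 + 7.33*y - 9.96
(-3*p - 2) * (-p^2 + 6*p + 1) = 3*p^3 - 16*p^2 - 15*p - 2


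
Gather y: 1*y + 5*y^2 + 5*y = 5*y^2 + 6*y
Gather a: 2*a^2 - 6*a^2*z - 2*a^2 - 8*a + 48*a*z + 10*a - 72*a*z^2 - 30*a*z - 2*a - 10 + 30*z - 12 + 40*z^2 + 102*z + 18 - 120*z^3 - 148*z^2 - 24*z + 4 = -6*a^2*z + a*(-72*z^2 + 18*z) - 120*z^3 - 108*z^2 + 108*z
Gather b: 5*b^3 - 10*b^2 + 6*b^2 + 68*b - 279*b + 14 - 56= 5*b^3 - 4*b^2 - 211*b - 42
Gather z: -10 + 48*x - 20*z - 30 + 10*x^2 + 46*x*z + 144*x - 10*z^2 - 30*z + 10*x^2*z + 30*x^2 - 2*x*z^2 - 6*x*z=40*x^2 + 192*x + z^2*(-2*x - 10) + z*(10*x^2 + 40*x - 50) - 40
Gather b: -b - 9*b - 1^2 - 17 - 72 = -10*b - 90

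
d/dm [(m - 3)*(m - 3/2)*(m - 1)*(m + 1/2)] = m*(8*m^2 - 30*m + 25)/2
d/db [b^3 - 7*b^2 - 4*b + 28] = 3*b^2 - 14*b - 4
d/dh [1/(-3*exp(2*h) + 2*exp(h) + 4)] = (6*exp(h) - 2)*exp(h)/(-3*exp(2*h) + 2*exp(h) + 4)^2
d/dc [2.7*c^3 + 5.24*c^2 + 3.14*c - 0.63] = 8.1*c^2 + 10.48*c + 3.14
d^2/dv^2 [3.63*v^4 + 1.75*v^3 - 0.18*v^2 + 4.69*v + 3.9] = 43.56*v^2 + 10.5*v - 0.36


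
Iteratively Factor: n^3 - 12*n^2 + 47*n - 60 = (n - 4)*(n^2 - 8*n + 15) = (n - 4)*(n - 3)*(n - 5)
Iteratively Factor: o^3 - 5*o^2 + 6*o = (o)*(o^2 - 5*o + 6) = o*(o - 3)*(o - 2)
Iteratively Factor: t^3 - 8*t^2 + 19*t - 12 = (t - 4)*(t^2 - 4*t + 3) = (t - 4)*(t - 1)*(t - 3)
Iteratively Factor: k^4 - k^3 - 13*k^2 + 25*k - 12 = (k + 4)*(k^3 - 5*k^2 + 7*k - 3) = (k - 3)*(k + 4)*(k^2 - 2*k + 1) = (k - 3)*(k - 1)*(k + 4)*(k - 1)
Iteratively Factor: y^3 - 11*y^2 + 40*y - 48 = (y - 4)*(y^2 - 7*y + 12) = (y - 4)*(y - 3)*(y - 4)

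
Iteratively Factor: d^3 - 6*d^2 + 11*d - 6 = (d - 3)*(d^2 - 3*d + 2) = (d - 3)*(d - 1)*(d - 2)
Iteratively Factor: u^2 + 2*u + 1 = (u + 1)*(u + 1)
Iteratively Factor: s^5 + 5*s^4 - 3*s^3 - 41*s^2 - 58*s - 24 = (s - 3)*(s^4 + 8*s^3 + 21*s^2 + 22*s + 8) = (s - 3)*(s + 1)*(s^3 + 7*s^2 + 14*s + 8) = (s - 3)*(s + 1)^2*(s^2 + 6*s + 8) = (s - 3)*(s + 1)^2*(s + 4)*(s + 2)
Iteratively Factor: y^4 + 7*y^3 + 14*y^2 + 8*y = (y + 1)*(y^3 + 6*y^2 + 8*y) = (y + 1)*(y + 2)*(y^2 + 4*y) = y*(y + 1)*(y + 2)*(y + 4)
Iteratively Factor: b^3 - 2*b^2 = (b)*(b^2 - 2*b) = b*(b - 2)*(b)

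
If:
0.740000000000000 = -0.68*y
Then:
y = -1.09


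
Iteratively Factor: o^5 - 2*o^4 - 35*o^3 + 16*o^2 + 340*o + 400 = (o - 5)*(o^4 + 3*o^3 - 20*o^2 - 84*o - 80) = (o - 5)*(o + 2)*(o^3 + o^2 - 22*o - 40) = (o - 5)*(o + 2)*(o + 4)*(o^2 - 3*o - 10) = (o - 5)*(o + 2)^2*(o + 4)*(o - 5)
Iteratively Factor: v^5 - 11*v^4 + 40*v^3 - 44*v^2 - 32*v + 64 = (v - 2)*(v^4 - 9*v^3 + 22*v^2 - 32) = (v - 2)*(v + 1)*(v^3 - 10*v^2 + 32*v - 32) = (v - 4)*(v - 2)*(v + 1)*(v^2 - 6*v + 8) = (v - 4)^2*(v - 2)*(v + 1)*(v - 2)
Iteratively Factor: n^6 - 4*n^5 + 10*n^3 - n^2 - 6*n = (n - 3)*(n^5 - n^4 - 3*n^3 + n^2 + 2*n) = (n - 3)*(n + 1)*(n^4 - 2*n^3 - n^2 + 2*n) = (n - 3)*(n - 2)*(n + 1)*(n^3 - n) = (n - 3)*(n - 2)*(n + 1)^2*(n^2 - n) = n*(n - 3)*(n - 2)*(n + 1)^2*(n - 1)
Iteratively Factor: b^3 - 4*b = (b - 2)*(b^2 + 2*b) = (b - 2)*(b + 2)*(b)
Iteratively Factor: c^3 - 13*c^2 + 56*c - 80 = (c - 5)*(c^2 - 8*c + 16) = (c - 5)*(c - 4)*(c - 4)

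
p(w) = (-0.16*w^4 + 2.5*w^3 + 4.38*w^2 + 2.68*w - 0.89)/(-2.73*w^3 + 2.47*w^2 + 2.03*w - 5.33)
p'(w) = (8.19*w^2 - 4.94*w - 2.03)*(-0.16*w^4 + 2.5*w^3 + 4.38*w^2 + 2.68*w - 0.89)/(-2.73*w^3 + 2.47*w^2 + 2.03*w - 5.33)^2 + (-0.64*w^3 + 7.5*w^2 + 8.76*w + 2.68)/(-2.73*w^3 + 2.47*w^2 + 2.03*w - 5.33) = (0.4368*w^6 - 0.790400000000002*w^5 + 17.158*w^4 + 28.194*w^3 - 44.9923*w^2 - 42.2942*w - 12.4777)/(7.4529*w^6 - 13.4862*w^5 - 4.9829*w^4 + 39.13*w^3 - 22.2093*w^2 - 21.6398*w + 28.4089)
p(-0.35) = 0.25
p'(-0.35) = -0.13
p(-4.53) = -0.77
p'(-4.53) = 0.11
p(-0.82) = 0.42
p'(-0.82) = -1.05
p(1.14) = -2.93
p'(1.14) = -3.30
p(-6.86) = -1.00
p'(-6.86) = 0.09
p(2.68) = -2.24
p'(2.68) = 0.86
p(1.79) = -3.25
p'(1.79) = 1.18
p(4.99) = -1.22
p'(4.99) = 0.23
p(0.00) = 0.17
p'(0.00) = -0.44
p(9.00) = -0.65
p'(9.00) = 0.10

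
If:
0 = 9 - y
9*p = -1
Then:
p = -1/9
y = 9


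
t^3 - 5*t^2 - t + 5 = (t - 5)*(t - 1)*(t + 1)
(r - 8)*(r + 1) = r^2 - 7*r - 8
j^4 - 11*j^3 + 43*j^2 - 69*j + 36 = (j - 4)*(j - 3)^2*(j - 1)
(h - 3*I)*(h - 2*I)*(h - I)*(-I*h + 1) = -I*h^4 - 5*h^3 + 5*I*h^2 - 5*h + 6*I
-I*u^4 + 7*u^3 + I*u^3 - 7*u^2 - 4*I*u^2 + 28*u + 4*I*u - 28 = (u - 2*I)*(u + 2*I)*(u + 7*I)*(-I*u + I)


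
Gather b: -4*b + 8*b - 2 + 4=4*b + 2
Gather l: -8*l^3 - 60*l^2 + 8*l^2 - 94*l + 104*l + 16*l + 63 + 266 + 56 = -8*l^3 - 52*l^2 + 26*l + 385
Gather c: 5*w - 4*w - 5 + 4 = w - 1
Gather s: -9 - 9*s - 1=-9*s - 10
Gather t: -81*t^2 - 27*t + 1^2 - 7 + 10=-81*t^2 - 27*t + 4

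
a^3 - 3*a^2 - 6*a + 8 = (a - 4)*(a - 1)*(a + 2)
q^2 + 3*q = q*(q + 3)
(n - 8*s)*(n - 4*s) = n^2 - 12*n*s + 32*s^2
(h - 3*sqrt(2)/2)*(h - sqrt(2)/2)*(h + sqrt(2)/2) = h^3 - 3*sqrt(2)*h^2/2 - h/2 + 3*sqrt(2)/4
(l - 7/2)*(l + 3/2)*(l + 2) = l^3 - 37*l/4 - 21/2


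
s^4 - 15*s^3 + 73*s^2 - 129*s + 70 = (s - 7)*(s - 5)*(s - 2)*(s - 1)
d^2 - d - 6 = (d - 3)*(d + 2)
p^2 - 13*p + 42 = (p - 7)*(p - 6)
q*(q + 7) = q^2 + 7*q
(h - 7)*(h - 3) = h^2 - 10*h + 21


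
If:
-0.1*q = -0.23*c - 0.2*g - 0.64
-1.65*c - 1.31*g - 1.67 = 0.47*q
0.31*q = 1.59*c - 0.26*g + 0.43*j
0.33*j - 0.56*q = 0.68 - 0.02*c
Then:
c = -1.30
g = -0.51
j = 6.22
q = 2.41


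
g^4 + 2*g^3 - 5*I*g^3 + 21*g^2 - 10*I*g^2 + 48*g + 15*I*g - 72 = (g - 1)*(g + 3)*(g - 8*I)*(g + 3*I)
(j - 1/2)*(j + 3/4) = j^2 + j/4 - 3/8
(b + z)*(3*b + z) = 3*b^2 + 4*b*z + z^2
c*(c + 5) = c^2 + 5*c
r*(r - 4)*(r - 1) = r^3 - 5*r^2 + 4*r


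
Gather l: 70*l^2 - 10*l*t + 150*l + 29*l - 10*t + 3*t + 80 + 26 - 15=70*l^2 + l*(179 - 10*t) - 7*t + 91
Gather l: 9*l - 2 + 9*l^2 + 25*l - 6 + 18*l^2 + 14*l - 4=27*l^2 + 48*l - 12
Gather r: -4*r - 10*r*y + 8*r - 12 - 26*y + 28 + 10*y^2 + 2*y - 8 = r*(4 - 10*y) + 10*y^2 - 24*y + 8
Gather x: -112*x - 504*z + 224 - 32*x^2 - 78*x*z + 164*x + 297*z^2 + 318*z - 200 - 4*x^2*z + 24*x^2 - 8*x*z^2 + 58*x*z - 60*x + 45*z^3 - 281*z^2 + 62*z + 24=x^2*(-4*z - 8) + x*(-8*z^2 - 20*z - 8) + 45*z^3 + 16*z^2 - 124*z + 48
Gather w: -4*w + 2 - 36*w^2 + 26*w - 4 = -36*w^2 + 22*w - 2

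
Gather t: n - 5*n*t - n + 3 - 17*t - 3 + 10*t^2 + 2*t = 10*t^2 + t*(-5*n - 15)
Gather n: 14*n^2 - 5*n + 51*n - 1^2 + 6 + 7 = 14*n^2 + 46*n + 12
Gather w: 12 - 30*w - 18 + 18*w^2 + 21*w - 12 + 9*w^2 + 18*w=27*w^2 + 9*w - 18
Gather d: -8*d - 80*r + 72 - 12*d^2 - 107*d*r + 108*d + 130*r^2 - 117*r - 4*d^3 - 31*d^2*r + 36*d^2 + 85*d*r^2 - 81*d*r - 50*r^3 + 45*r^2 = -4*d^3 + d^2*(24 - 31*r) + d*(85*r^2 - 188*r + 100) - 50*r^3 + 175*r^2 - 197*r + 72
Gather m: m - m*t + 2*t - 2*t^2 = m*(1 - t) - 2*t^2 + 2*t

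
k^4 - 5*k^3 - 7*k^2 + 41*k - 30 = (k - 5)*(k - 2)*(k - 1)*(k + 3)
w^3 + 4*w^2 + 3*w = w*(w + 1)*(w + 3)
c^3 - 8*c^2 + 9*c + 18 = (c - 6)*(c - 3)*(c + 1)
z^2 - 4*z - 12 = (z - 6)*(z + 2)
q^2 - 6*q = q*(q - 6)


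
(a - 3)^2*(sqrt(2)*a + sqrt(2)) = sqrt(2)*a^3 - 5*sqrt(2)*a^2 + 3*sqrt(2)*a + 9*sqrt(2)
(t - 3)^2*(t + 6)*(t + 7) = t^4 + 7*t^3 - 27*t^2 - 135*t + 378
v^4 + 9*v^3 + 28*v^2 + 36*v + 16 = (v + 1)*(v + 2)^2*(v + 4)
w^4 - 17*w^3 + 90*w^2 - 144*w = w*(w - 8)*(w - 6)*(w - 3)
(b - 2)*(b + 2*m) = b^2 + 2*b*m - 2*b - 4*m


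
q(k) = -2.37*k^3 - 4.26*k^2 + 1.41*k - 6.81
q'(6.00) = -305.67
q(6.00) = -663.63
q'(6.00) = -305.67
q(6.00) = -663.63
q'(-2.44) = -20.13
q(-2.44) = -1.18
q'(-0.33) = 3.45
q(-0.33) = -7.65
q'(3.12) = -94.38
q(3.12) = -115.86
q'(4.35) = -170.19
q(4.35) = -276.37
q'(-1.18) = 1.56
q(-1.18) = -10.51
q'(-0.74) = 3.82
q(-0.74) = -9.23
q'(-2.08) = -11.63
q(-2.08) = -6.85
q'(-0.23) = 2.99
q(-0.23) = -7.33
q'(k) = -7.11*k^2 - 8.52*k + 1.41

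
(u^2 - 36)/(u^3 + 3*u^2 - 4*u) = (u^2 - 36)/(u*(u^2 + 3*u - 4))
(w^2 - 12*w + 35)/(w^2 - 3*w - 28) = (w - 5)/(w + 4)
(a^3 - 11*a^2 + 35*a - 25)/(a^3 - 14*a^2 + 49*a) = (a^3 - 11*a^2 + 35*a - 25)/(a*(a^2 - 14*a + 49))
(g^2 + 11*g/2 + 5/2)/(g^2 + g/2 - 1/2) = (2*g^2 + 11*g + 5)/(2*g^2 + g - 1)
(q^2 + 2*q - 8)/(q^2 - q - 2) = (q + 4)/(q + 1)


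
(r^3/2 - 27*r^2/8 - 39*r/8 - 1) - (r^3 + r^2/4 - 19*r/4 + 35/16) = -r^3/2 - 29*r^2/8 - r/8 - 51/16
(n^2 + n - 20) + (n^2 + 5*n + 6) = 2*n^2 + 6*n - 14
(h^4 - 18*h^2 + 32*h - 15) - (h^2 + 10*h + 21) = h^4 - 19*h^2 + 22*h - 36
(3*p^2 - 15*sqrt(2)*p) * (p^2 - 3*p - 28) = 3*p^4 - 15*sqrt(2)*p^3 - 9*p^3 - 84*p^2 + 45*sqrt(2)*p^2 + 420*sqrt(2)*p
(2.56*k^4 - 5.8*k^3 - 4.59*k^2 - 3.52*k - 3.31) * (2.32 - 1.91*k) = -4.8896*k^5 + 17.0172*k^4 - 4.6891*k^3 - 3.9256*k^2 - 1.8443*k - 7.6792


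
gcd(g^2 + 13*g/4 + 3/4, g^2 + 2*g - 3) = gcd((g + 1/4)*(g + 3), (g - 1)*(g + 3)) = g + 3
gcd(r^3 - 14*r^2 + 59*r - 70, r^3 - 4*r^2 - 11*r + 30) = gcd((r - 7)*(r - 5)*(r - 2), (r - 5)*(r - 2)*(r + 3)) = r^2 - 7*r + 10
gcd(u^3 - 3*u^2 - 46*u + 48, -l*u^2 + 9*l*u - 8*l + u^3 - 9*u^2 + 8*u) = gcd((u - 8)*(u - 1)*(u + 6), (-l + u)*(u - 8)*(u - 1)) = u^2 - 9*u + 8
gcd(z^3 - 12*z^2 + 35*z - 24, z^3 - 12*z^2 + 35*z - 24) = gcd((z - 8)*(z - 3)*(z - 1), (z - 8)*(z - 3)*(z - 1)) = z^3 - 12*z^2 + 35*z - 24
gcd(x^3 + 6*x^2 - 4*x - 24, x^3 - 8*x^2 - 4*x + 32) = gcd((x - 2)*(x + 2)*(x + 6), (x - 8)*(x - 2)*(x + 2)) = x^2 - 4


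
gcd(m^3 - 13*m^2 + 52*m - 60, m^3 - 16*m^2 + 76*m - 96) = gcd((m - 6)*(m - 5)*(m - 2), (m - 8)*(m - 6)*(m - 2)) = m^2 - 8*m + 12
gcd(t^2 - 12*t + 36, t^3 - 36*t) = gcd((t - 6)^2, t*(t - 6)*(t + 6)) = t - 6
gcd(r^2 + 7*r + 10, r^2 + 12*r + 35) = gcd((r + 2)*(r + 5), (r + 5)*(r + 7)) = r + 5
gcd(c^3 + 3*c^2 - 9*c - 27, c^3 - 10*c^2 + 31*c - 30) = c - 3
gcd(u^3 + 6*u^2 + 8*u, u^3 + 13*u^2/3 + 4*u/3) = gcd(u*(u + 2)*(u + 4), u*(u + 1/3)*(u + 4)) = u^2 + 4*u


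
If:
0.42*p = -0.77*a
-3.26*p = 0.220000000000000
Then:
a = 0.04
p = -0.07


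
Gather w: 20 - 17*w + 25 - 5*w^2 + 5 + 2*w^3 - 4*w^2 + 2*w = 2*w^3 - 9*w^2 - 15*w + 50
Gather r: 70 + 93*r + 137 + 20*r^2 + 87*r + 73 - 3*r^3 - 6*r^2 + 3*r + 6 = -3*r^3 + 14*r^2 + 183*r + 286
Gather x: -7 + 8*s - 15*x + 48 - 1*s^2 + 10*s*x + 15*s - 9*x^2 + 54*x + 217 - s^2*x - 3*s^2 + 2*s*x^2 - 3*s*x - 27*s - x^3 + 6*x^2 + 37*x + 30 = -4*s^2 - 4*s - x^3 + x^2*(2*s - 3) + x*(-s^2 + 7*s + 76) + 288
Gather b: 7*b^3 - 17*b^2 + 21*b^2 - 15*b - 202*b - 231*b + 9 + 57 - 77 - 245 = 7*b^3 + 4*b^2 - 448*b - 256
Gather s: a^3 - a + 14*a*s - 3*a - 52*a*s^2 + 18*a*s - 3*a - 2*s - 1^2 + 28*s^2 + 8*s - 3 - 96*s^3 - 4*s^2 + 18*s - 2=a^3 - 7*a - 96*s^3 + s^2*(24 - 52*a) + s*(32*a + 24) - 6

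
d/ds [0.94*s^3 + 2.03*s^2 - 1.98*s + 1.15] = 2.82*s^2 + 4.06*s - 1.98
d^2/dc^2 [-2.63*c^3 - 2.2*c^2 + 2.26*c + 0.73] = -15.78*c - 4.4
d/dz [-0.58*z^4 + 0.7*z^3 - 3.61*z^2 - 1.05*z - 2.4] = -2.32*z^3 + 2.1*z^2 - 7.22*z - 1.05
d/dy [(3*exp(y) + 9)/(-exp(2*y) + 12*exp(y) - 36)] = 3*(exp(y) + 12)*exp(y)/(exp(3*y) - 18*exp(2*y) + 108*exp(y) - 216)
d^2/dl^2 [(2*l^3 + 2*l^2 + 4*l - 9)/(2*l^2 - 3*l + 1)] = 2*(42*l^3 - 138*l^2 + 144*l - 49)/(8*l^6 - 36*l^5 + 66*l^4 - 63*l^3 + 33*l^2 - 9*l + 1)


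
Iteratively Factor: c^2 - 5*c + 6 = (c - 2)*(c - 3)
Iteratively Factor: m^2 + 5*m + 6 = (m + 3)*(m + 2)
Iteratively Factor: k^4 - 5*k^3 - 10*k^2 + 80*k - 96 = (k + 4)*(k^3 - 9*k^2 + 26*k - 24) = (k - 4)*(k + 4)*(k^2 - 5*k + 6) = (k - 4)*(k - 2)*(k + 4)*(k - 3)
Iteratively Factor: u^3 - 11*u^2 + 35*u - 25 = (u - 5)*(u^2 - 6*u + 5) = (u - 5)*(u - 1)*(u - 5)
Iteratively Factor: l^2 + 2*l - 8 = (l + 4)*(l - 2)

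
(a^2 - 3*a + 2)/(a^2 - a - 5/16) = 16*(-a^2 + 3*a - 2)/(-16*a^2 + 16*a + 5)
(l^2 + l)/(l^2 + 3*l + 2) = l/(l + 2)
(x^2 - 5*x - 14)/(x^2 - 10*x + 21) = (x + 2)/(x - 3)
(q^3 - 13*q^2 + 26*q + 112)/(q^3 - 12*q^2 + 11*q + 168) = (q + 2)/(q + 3)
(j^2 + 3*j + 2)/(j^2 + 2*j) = (j + 1)/j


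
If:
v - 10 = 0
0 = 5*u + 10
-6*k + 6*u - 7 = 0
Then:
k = -19/6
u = -2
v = 10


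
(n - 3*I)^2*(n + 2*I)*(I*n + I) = I*n^4 + 4*n^3 + I*n^3 + 4*n^2 + 3*I*n^2 + 18*n + 3*I*n + 18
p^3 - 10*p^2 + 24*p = p*(p - 6)*(p - 4)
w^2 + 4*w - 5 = (w - 1)*(w + 5)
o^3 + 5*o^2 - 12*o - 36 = (o - 3)*(o + 2)*(o + 6)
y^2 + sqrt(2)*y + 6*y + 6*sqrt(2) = (y + 6)*(y + sqrt(2))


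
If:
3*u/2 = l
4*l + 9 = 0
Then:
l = -9/4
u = -3/2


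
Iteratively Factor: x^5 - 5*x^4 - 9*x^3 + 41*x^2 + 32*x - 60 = (x + 2)*(x^4 - 7*x^3 + 5*x^2 + 31*x - 30) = (x - 1)*(x + 2)*(x^3 - 6*x^2 - x + 30) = (x - 3)*(x - 1)*(x + 2)*(x^2 - 3*x - 10) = (x - 3)*(x - 1)*(x + 2)^2*(x - 5)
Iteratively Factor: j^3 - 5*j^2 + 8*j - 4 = (j - 2)*(j^2 - 3*j + 2) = (j - 2)^2*(j - 1)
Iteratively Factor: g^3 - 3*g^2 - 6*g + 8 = (g - 4)*(g^2 + g - 2) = (g - 4)*(g + 2)*(g - 1)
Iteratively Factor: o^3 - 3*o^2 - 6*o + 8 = (o - 4)*(o^2 + o - 2) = (o - 4)*(o + 2)*(o - 1)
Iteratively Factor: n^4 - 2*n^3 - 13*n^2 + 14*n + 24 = (n + 1)*(n^3 - 3*n^2 - 10*n + 24) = (n + 1)*(n + 3)*(n^2 - 6*n + 8) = (n - 4)*(n + 1)*(n + 3)*(n - 2)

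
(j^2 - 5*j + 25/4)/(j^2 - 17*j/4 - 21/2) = (-4*j^2 + 20*j - 25)/(-4*j^2 + 17*j + 42)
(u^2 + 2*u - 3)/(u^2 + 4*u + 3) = (u - 1)/(u + 1)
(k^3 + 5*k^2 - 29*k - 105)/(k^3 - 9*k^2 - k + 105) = (k + 7)/(k - 7)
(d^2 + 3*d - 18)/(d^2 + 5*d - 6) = (d - 3)/(d - 1)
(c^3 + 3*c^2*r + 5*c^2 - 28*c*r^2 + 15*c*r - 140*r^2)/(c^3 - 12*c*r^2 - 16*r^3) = (c^2 + 7*c*r + 5*c + 35*r)/(c^2 + 4*c*r + 4*r^2)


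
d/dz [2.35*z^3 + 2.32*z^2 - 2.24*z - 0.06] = 7.05*z^2 + 4.64*z - 2.24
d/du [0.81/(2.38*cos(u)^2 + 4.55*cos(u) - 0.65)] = (3.8556*cos(u) + 3.6855)*sin(u)/(2.38*cos(u)^2 + 4.55*cos(u) - 0.65)^2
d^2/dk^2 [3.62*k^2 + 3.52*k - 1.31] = 7.24000000000000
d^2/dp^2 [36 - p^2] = -2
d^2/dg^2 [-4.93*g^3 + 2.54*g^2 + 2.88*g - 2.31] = 5.08 - 29.58*g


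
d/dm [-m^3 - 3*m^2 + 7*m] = -3*m^2 - 6*m + 7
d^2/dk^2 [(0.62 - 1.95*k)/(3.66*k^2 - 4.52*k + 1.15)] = (-(1.95*k - 0.62)*(7.32*k - 4.52)*(14.64*k - 9.04) + (42.822*k - 22.1664)*(3.66*k^2 - 4.52*k + 1.15))/(3.66*k^2 - 4.52*k + 1.15)^3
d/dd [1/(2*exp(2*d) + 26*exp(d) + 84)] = (-exp(d) - 13/2)*exp(d)/(exp(2*d) + 13*exp(d) + 42)^2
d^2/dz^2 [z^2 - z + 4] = 2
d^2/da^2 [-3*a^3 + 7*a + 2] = -18*a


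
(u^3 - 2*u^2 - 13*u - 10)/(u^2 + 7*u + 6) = (u^2 - 3*u - 10)/(u + 6)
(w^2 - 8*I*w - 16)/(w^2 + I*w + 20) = (w - 4*I)/(w + 5*I)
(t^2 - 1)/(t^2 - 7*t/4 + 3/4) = 4*(t + 1)/(4*t - 3)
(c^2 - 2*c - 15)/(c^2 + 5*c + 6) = (c - 5)/(c + 2)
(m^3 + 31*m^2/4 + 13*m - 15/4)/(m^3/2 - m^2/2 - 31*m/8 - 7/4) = 2*(-4*m^3 - 31*m^2 - 52*m + 15)/(-4*m^3 + 4*m^2 + 31*m + 14)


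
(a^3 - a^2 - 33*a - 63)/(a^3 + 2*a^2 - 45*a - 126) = (a + 3)/(a + 6)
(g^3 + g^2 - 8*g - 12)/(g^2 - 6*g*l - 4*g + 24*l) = (g^3 + g^2 - 8*g - 12)/(g^2 - 6*g*l - 4*g + 24*l)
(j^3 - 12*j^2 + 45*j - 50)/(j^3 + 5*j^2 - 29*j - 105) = (j^2 - 7*j + 10)/(j^2 + 10*j + 21)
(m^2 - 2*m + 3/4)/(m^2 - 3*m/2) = (m - 1/2)/m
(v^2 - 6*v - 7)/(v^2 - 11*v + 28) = (v + 1)/(v - 4)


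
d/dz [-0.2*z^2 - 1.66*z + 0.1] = -0.4*z - 1.66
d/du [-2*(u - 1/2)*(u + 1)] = -4*u - 1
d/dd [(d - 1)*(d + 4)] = 2*d + 3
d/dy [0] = 0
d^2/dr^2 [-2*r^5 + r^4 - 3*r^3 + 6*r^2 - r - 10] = -40*r^3 + 12*r^2 - 18*r + 12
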